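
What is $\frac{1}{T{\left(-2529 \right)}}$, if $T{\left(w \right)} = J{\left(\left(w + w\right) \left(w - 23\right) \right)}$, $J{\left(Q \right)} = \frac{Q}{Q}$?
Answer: $1$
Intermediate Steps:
$J{\left(Q \right)} = 1$
$T{\left(w \right)} = 1$
$\frac{1}{T{\left(-2529 \right)}} = 1^{-1} = 1$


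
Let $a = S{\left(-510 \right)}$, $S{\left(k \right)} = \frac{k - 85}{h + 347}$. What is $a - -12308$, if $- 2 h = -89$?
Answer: $\frac{9635974}{783} \approx 12306.0$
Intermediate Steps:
$h = \frac{89}{2}$ ($h = \left(- \frac{1}{2}\right) \left(-89\right) = \frac{89}{2} \approx 44.5$)
$S{\left(k \right)} = - \frac{170}{783} + \frac{2 k}{783}$ ($S{\left(k \right)} = \frac{k - 85}{\frac{89}{2} + 347} = \frac{-85 + k}{\frac{783}{2}} = \left(-85 + k\right) \frac{2}{783} = - \frac{170}{783} + \frac{2 k}{783}$)
$a = - \frac{1190}{783}$ ($a = - \frac{170}{783} + \frac{2}{783} \left(-510\right) = - \frac{170}{783} - \frac{340}{261} = - \frac{1190}{783} \approx -1.5198$)
$a - -12308 = - \frac{1190}{783} - -12308 = - \frac{1190}{783} + 12308 = \frac{9635974}{783}$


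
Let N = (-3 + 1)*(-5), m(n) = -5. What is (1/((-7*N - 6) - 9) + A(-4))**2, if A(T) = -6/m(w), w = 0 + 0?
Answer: 10201/7225 ≈ 1.4119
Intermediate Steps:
w = 0
N = 10 (N = -2*(-5) = 10)
A(T) = 6/5 (A(T) = -6/(-5) = -6*(-1/5) = 6/5)
(1/((-7*N - 6) - 9) + A(-4))**2 = (1/((-7*10 - 6) - 9) + 6/5)**2 = (1/((-70 - 6) - 9) + 6/5)**2 = (1/(-76 - 9) + 6/5)**2 = (1/(-85) + 6/5)**2 = (-1/85 + 6/5)**2 = (101/85)**2 = 10201/7225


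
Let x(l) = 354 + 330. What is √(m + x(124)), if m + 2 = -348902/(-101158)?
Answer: √1753539991491/50579 ≈ 26.181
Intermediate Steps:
m = 73293/50579 (m = -2 - 348902/(-101158) = -2 - 348902*(-1/101158) = -2 + 174451/50579 = 73293/50579 ≈ 1.4491)
x(l) = 684
√(m + x(124)) = √(73293/50579 + 684) = √(34669329/50579) = √1753539991491/50579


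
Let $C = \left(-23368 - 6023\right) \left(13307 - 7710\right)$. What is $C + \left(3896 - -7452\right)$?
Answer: $-164490079$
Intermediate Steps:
$C = -164501427$ ($C = \left(-29391\right) 5597 = -164501427$)
$C + \left(3896 - -7452\right) = -164501427 + \left(3896 - -7452\right) = -164501427 + \left(3896 + 7452\right) = -164501427 + 11348 = -164490079$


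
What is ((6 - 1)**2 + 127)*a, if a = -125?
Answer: -19000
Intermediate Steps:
((6 - 1)**2 + 127)*a = ((6 - 1)**2 + 127)*(-125) = (5**2 + 127)*(-125) = (25 + 127)*(-125) = 152*(-125) = -19000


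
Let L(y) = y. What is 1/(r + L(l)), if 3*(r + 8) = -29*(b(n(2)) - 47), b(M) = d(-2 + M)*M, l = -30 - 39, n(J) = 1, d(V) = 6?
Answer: 3/958 ≈ 0.0031315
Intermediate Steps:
l = -69
b(M) = 6*M
r = 1165/3 (r = -8 + (-29*(6*1 - 47))/3 = -8 + (-29*(6 - 47))/3 = -8 + (-29*(-41))/3 = -8 + (⅓)*1189 = -8 + 1189/3 = 1165/3 ≈ 388.33)
1/(r + L(l)) = 1/(1165/3 - 69) = 1/(958/3) = 3/958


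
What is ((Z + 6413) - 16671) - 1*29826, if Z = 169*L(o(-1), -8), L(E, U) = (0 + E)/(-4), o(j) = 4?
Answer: -40253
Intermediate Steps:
L(E, U) = -E/4 (L(E, U) = E*(-¼) = -E/4)
Z = -169 (Z = 169*(-¼*4) = 169*(-1) = -169)
((Z + 6413) - 16671) - 1*29826 = ((-169 + 6413) - 16671) - 1*29826 = (6244 - 16671) - 29826 = -10427 - 29826 = -40253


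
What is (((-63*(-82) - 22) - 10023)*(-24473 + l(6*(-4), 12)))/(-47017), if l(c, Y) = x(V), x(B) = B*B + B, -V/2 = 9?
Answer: -117910793/47017 ≈ -2507.8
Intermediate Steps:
V = -18 (V = -2*9 = -18)
x(B) = B + B² (x(B) = B² + B = B + B²)
l(c, Y) = 306 (l(c, Y) = -18*(1 - 18) = -18*(-17) = 306)
(((-63*(-82) - 22) - 10023)*(-24473 + l(6*(-4), 12)))/(-47017) = (((-63*(-82) - 22) - 10023)*(-24473 + 306))/(-47017) = (((5166 - 22) - 10023)*(-24167))*(-1/47017) = ((5144 - 10023)*(-24167))*(-1/47017) = -4879*(-24167)*(-1/47017) = 117910793*(-1/47017) = -117910793/47017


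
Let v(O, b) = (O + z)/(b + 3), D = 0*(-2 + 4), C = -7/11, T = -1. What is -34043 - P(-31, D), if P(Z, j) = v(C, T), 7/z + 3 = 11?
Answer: -5991589/176 ≈ -34043.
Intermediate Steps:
z = 7/8 (z = 7/(-3 + 11) = 7/8 ≈ 0.87500)
C = -7/11 (C = -7*1/11 = -7/11 ≈ -0.63636)
D = 0 (D = 0*2 = 0)
v(O, b) = (7/8 + O)/(3 + b) (v(O, b) = (O + 7/8)/(b + 3) = (7/8 + O)/(3 + b))
P(Z, j) = 21/176 (P(Z, j) = (7/8 - 7/11)/(3 - 1) = (21/88)/2 = (1/2)*(21/88) = 21/176)
-34043 - P(-31, D) = -34043 - 1*21/176 = -34043 - 21/176 = -5991589/176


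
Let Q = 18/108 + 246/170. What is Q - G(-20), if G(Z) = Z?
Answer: 11023/510 ≈ 21.614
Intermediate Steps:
Q = 823/510 (Q = 18*(1/108) + 246*(1/170) = ⅙ + 123/85 = 823/510 ≈ 1.6137)
Q - G(-20) = 823/510 - 1*(-20) = 823/510 + 20 = 11023/510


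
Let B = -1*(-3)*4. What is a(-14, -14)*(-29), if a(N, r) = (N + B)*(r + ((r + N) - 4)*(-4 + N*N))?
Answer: -357164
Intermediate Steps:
B = 12 (B = 3*4 = 12)
a(N, r) = (12 + N)*(r + (-4 + N²)*(-4 + N + r)) (a(N, r) = (N + 12)*(r + ((r + N) - 4)*(-4 + N*N)) = (12 + N)*(r + ((N + r) - 4)*(-4 + N²)) = (12 + N)*(r + (-4 + N + r)*(-4 + N²)) = (12 + N)*(r + (-4 + N²)*(-4 + N + r)))
a(-14, -14)*(-29) = (192 + (-14)⁴ - 52*(-14)² - 36*(-14) - 32*(-14) + 8*(-14)³ - 14*(-14)³ - 3*(-14)*(-14) + 12*(-14)*(-14)²)*(-29) = (192 + 38416 - 52*196 + 504 + 448 + 8*(-2744) - 14*(-2744) - 588 + 12*(-14)*196)*(-29) = (192 + 38416 - 10192 + 504 + 448 - 21952 + 38416 - 588 - 32928)*(-29) = 12316*(-29) = -357164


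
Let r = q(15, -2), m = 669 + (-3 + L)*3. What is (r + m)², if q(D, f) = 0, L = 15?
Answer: 497025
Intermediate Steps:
m = 705 (m = 669 + (-3 + 15)*3 = 669 + 12*3 = 669 + 36 = 705)
r = 0
(r + m)² = (0 + 705)² = 705² = 497025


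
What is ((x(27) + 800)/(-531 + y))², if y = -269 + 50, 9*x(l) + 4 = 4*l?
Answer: 13337104/11390625 ≈ 1.1709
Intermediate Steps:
x(l) = -4/9 + 4*l/9 (x(l) = -4/9 + (4*l)/9 = -4/9 + 4*l/9)
y = -219
((x(27) + 800)/(-531 + y))² = (((-4/9 + (4/9)*27) + 800)/(-531 - 219))² = (((-4/9 + 12) + 800)/(-750))² = ((104/9 + 800)*(-1/750))² = ((7304/9)*(-1/750))² = (-3652/3375)² = 13337104/11390625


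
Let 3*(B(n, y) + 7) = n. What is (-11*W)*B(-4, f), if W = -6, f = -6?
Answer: -550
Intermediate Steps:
B(n, y) = -7 + n/3
(-11*W)*B(-4, f) = (-11*(-6))*(-7 + (1/3)*(-4)) = 66*(-7 - 4/3) = 66*(-25/3) = -550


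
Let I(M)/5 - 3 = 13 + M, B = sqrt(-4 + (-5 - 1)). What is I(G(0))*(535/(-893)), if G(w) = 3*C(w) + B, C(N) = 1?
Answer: -2675/47 - 2675*I*sqrt(10)/893 ≈ -56.915 - 9.4727*I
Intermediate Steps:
B = I*sqrt(10) (B = sqrt(-4 - 6) = sqrt(-10) = I*sqrt(10) ≈ 3.1623*I)
G(w) = 3 + I*sqrt(10) (G(w) = 3*1 + I*sqrt(10) = 3 + I*sqrt(10))
I(M) = 80 + 5*M (I(M) = 15 + 5*(13 + M) = 15 + (65 + 5*M) = 80 + 5*M)
I(G(0))*(535/(-893)) = (80 + 5*(3 + I*sqrt(10)))*(535/(-893)) = (80 + (15 + 5*I*sqrt(10)))*(535*(-1/893)) = (95 + 5*I*sqrt(10))*(-535/893) = -2675/47 - 2675*I*sqrt(10)/893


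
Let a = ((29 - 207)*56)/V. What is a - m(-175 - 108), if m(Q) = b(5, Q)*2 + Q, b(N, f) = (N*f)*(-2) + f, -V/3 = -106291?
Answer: -1534107971/318873 ≈ -4811.0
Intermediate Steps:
V = 318873 (V = -3*(-106291) = 318873)
b(N, f) = f - 2*N*f (b(N, f) = -2*N*f + f = f - 2*N*f)
a = -9968/318873 (a = ((29 - 207)*56)/318873 = -178*56*(1/318873) = -9968*1/318873 = -9968/318873 ≈ -0.031260)
m(Q) = -17*Q (m(Q) = (Q*(1 - 2*5))*2 + Q = (Q*(1 - 10))*2 + Q = (Q*(-9))*2 + Q = -9*Q*2 + Q = -18*Q + Q = -17*Q)
a - m(-175 - 108) = -9968/318873 - (-17)*(-175 - 108) = -9968/318873 - (-17)*(-283) = -9968/318873 - 1*4811 = -9968/318873 - 4811 = -1534107971/318873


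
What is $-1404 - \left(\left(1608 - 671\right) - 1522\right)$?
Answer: $-819$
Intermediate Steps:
$-1404 - \left(\left(1608 - 671\right) - 1522\right) = -1404 - \left(937 - 1522\right) = -1404 - -585 = -1404 + 585 = -819$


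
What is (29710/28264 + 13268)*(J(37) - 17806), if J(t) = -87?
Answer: -3355263707283/14132 ≈ -2.3742e+8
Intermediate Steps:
(29710/28264 + 13268)*(J(37) - 17806) = (29710/28264 + 13268)*(-87 - 17806) = (29710*(1/28264) + 13268)*(-17893) = (14855/14132 + 13268)*(-17893) = (187518231/14132)*(-17893) = -3355263707283/14132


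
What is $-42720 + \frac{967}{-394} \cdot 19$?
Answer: $- \frac{16850053}{394} \approx -42767.0$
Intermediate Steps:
$-42720 + \frac{967}{-394} \cdot 19 = -42720 + 967 \left(- \frac{1}{394}\right) 19 = -42720 - \frac{18373}{394} = - \frac{16850053}{394}$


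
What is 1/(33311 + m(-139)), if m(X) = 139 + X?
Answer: 1/33311 ≈ 3.0020e-5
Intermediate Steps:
1/(33311 + m(-139)) = 1/(33311 + (139 - 139)) = 1/(33311 + 0) = 1/33311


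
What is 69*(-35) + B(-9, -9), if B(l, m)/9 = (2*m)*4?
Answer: -3063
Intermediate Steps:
B(l, m) = 72*m (B(l, m) = 9*((2*m)*4) = 9*(8*m) = 72*m)
69*(-35) + B(-9, -9) = 69*(-35) + 72*(-9) = -2415 - 648 = -3063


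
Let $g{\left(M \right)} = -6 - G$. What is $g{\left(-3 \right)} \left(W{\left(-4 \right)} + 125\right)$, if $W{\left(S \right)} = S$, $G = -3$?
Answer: $-363$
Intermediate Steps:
$g{\left(M \right)} = -3$ ($g{\left(M \right)} = -6 - -3 = -6 + 3 = -3$)
$g{\left(-3 \right)} \left(W{\left(-4 \right)} + 125\right) = - 3 \left(-4 + 125\right) = \left(-3\right) 121 = -363$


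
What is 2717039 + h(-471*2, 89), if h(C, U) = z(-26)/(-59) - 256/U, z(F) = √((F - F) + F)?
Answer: 241816215/89 - I*√26/59 ≈ 2.717e+6 - 0.086424*I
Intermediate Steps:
z(F) = √F (z(F) = √(0 + F) = √F)
h(C, U) = -256/U - I*√26/59 (h(C, U) = √(-26)/(-59) - 256/U = (I*√26)*(-1/59) - 256/U = -I*√26/59 - 256/U = -256/U - I*√26/59)
2717039 + h(-471*2, 89) = 2717039 + (-256/89 - I*√26/59) = 241816215/89 - I*√26/59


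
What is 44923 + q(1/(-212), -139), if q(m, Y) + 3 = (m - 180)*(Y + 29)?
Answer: 6860375/106 ≈ 64721.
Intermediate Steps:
q(m, Y) = -3 + (-180 + m)*(29 + Y) (q(m, Y) = -3 + (m - 180)*(Y + 29) = -3 + (-180 + m)*(29 + Y))
44923 + q(1/(-212), -139) = 44923 + (-5223 - 180*(-139) + 29/(-212) - 139/(-212)) = 44923 + (-5223 + 25020 + 29*(-1/212) - 139*(-1/212)) = 44923 + (-5223 + 25020 - 29/212 + 139/212) = 44923 + 2098537/106 = 6860375/106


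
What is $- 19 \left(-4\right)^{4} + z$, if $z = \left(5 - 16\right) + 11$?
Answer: $-4864$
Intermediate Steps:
$z = 0$ ($z = -11 + 11 = 0$)
$- 19 \left(-4\right)^{4} + z = - 19 \left(-4\right)^{4} + 0 = \left(-19\right) 256 + 0 = -4864 + 0 = -4864$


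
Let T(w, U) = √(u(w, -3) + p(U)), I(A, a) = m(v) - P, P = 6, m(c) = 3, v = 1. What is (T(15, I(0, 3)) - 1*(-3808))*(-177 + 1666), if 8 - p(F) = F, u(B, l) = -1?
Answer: 5670112 + 1489*√10 ≈ 5.6748e+6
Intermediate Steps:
p(F) = 8 - F
I(A, a) = -3 (I(A, a) = 3 - 1*6 = 3 - 6 = -3)
T(w, U) = √(7 - U) (T(w, U) = √(-1 + (8 - U)) = √(7 - U))
(T(15, I(0, 3)) - 1*(-3808))*(-177 + 1666) = (√(7 - 1*(-3)) - 1*(-3808))*(-177 + 1666) = (√(7 + 3) + 3808)*1489 = (√10 + 3808)*1489 = (3808 + √10)*1489 = 5670112 + 1489*√10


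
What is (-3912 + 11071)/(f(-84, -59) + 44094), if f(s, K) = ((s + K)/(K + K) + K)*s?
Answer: 422381/2887944 ≈ 0.14626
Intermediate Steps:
f(s, K) = s*(K + (K + s)/(2*K)) (f(s, K) = ((K + s)/((2*K)) + K)*s = ((K + s)*(1/(2*K)) + K)*s = ((K + s)/(2*K) + K)*s = (K + (K + s)/(2*K))*s = s*(K + (K + s)/(2*K)))
(-3912 + 11071)/(f(-84, -59) + 44094) = (-3912 + 11071)/((½)*(-84)*(-84 - 59*(1 + 2*(-59)))/(-59) + 44094) = 7159/((½)*(-84)*(-1/59)*(-84 - 59*(1 - 118)) + 44094) = 7159/((½)*(-84)*(-1/59)*(-84 - 59*(-117)) + 44094) = 7159/((½)*(-84)*(-1/59)*(-84 + 6903) + 44094) = 7159/((½)*(-84)*(-1/59)*6819 + 44094) = 7159/(286398/59 + 44094) = 7159/(2887944/59) = 7159*(59/2887944) = 422381/2887944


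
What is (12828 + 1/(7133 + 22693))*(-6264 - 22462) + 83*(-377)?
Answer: -5495864326910/14913 ≈ -3.6853e+8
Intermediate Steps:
(12828 + 1/(7133 + 22693))*(-6264 - 22462) + 83*(-377) = (12828 + 1/29826)*(-28726) - 31291 = (382607929/29826)*(-28726) - 31291 = -5495397684227/14913 - 31291 = -5495864326910/14913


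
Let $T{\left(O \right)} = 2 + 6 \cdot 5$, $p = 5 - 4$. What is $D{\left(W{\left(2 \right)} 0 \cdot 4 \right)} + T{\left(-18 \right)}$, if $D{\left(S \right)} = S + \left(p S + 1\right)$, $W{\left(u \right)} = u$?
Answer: $33$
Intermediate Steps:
$p = 1$ ($p = 5 - 4 = 1$)
$D{\left(S \right)} = 1 + 2 S$ ($D{\left(S \right)} = S + \left(1 S + 1\right) = S + \left(S + 1\right) = S + \left(1 + S\right) = 1 + 2 S$)
$T{\left(O \right)} = 32$ ($T{\left(O \right)} = 2 + 30 = 32$)
$D{\left(W{\left(2 \right)} 0 \cdot 4 \right)} + T{\left(-18 \right)} = \left(1 + 2 \cdot 2 \cdot 0 \cdot 4\right) + 32 = \left(1 + 2 \cdot 0 \cdot 4\right) + 32 = \left(1 + 2 \cdot 0\right) + 32 = \left(1 + 0\right) + 32 = 1 + 32 = 33$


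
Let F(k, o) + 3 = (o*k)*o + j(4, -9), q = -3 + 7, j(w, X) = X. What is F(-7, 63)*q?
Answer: -111180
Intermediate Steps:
q = 4
F(k, o) = -12 + k*o² (F(k, o) = -3 + ((o*k)*o - 9) = -3 + ((k*o)*o - 9) = -3 + (k*o² - 9) = -3 + (-9 + k*o²) = -12 + k*o²)
F(-7, 63)*q = (-12 - 7*63²)*4 = (-12 - 7*3969)*4 = (-12 - 27783)*4 = -27795*4 = -111180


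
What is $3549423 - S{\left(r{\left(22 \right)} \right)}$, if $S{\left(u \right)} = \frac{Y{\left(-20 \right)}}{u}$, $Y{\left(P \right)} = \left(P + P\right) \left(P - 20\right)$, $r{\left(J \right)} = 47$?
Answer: $\frac{166821281}{47} \approx 3.5494 \cdot 10^{6}$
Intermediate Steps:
$Y{\left(P \right)} = 2 P \left(-20 + P\right)$
$S{\left(u \right)} = \frac{1600}{u}$ ($S{\left(u \right)} = \frac{2 \left(-20\right) \left(-20 - 20\right)}{u} = \frac{2 \left(-20\right) \left(-40\right)}{u} = \frac{1600}{u}$)
$3549423 - S{\left(r{\left(22 \right)} \right)} = 3549423 - \frac{1600}{47} = \frac{166821281}{47}$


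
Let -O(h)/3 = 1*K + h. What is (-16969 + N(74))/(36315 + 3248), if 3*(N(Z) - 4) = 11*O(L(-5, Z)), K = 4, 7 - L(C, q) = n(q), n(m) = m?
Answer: -16272/39563 ≈ -0.41129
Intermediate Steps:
L(C, q) = 7 - q
O(h) = -12 - 3*h (O(h) = -3*(1*4 + h) = -3*(4 + h) = -12 - 3*h)
N(Z) = -117 + 11*Z (N(Z) = 4 + (11*(-12 - 3*(7 - Z)))/3 = 4 + (11*(-12 + (-21 + 3*Z)))/3 = 4 + (11*(-33 + 3*Z))/3 = 4 + (-363 + 33*Z)/3 = 4 + (-121 + 11*Z) = -117 + 11*Z)
(-16969 + N(74))/(36315 + 3248) = (-16969 + (-117 + 11*74))/(36315 + 3248) = (-16969 + (-117 + 814))/39563 = (-16969 + 697)*(1/39563) = -16272*1/39563 = -16272/39563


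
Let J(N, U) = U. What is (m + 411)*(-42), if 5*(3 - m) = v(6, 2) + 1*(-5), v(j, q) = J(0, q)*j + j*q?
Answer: -86142/5 ≈ -17228.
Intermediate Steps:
v(j, q) = 2*j*q (v(j, q) = q*j + j*q = j*q + j*q = 2*j*q)
m = -⅘ (m = 3 - (2*6*2 + 1*(-5))/5 = 3 - (24 - 5)/5 = 3 - ⅕*19 = 3 - 19/5 = -⅘ ≈ -0.80000)
(m + 411)*(-42) = (-⅘ + 411)*(-42) = (2051/5)*(-42) = -86142/5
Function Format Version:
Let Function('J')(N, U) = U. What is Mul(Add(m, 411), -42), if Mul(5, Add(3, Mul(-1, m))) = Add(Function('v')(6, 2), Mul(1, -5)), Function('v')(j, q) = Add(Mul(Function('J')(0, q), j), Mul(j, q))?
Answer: Rational(-86142, 5) ≈ -17228.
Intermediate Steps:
Function('v')(j, q) = Mul(2, j, q) (Function('v')(j, q) = Add(Mul(q, j), Mul(j, q)) = Add(Mul(j, q), Mul(j, q)) = Mul(2, j, q))
m = Rational(-4, 5) (m = Add(3, Mul(Rational(-1, 5), Add(Mul(2, 6, 2), Mul(1, -5)))) = Add(3, Mul(Rational(-1, 5), Add(24, -5))) = Add(3, Mul(Rational(-1, 5), 19)) = Add(3, Rational(-19, 5)) = Rational(-4, 5) ≈ -0.80000)
Mul(Add(m, 411), -42) = Mul(Add(Rational(-4, 5), 411), -42) = Mul(Rational(2051, 5), -42) = Rational(-86142, 5)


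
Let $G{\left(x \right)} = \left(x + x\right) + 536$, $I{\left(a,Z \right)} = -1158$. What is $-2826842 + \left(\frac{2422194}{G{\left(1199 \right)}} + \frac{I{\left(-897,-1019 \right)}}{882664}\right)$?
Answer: $- \frac{609886417599079}{215811348} \approx -2.826 \cdot 10^{6}$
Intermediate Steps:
$G{\left(x \right)} = 536 + 2 x$ ($G{\left(x \right)} = 2 x + 536 = 536 + 2 x$)
$-2826842 + \left(\frac{2422194}{G{\left(1199 \right)}} + \frac{I{\left(-897,-1019 \right)}}{882664}\right) = -2826842 + \left(\frac{2422194}{536 + 2 \cdot 1199} - \frac{1158}{882664}\right) = -2826842 + \left(\frac{2422194}{536 + 2398} - \frac{579}{441332}\right) = -2826842 - \left(\frac{579}{441332} - \frac{2422194}{2934}\right) = -2826842 + \left(2422194 \cdot \frac{1}{2934} - \frac{579}{441332}\right) = -2826842 + \left(\frac{403699}{489} - \frac{579}{441332}\right) = -2826842 + \frac{178165003937}{215811348} = - \frac{609886417599079}{215811348}$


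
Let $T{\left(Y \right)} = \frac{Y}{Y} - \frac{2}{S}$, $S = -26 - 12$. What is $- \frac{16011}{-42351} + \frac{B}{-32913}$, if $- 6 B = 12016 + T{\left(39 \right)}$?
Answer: $\frac{3847751}{8766657} \approx 0.43891$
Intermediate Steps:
$S = -38$ ($S = -26 - 12 = -38$)
$T{\left(Y \right)} = \frac{20}{19}$ ($T{\left(Y \right)} = \frac{Y}{Y} - \frac{2}{-38} = 1 - - \frac{1}{19} = 1 + \frac{1}{19} = \frac{20}{19}$)
$B = - \frac{38054}{19}$ ($B = - \frac{12016 + \frac{20}{19}}{6} = \left(- \frac{1}{6}\right) \frac{228324}{19} = - \frac{38054}{19} \approx -2002.8$)
$- \frac{16011}{-42351} + \frac{B}{-32913} = - \frac{16011}{-42351} - \frac{38054}{19 \left(-32913\right)} = \left(-16011\right) \left(- \frac{1}{42351}\right) - - \frac{718}{11799} = \frac{5337}{14117} + \frac{718}{11799} = \frac{3847751}{8766657}$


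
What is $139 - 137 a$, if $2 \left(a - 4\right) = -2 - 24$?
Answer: $1372$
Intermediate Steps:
$a = -9$ ($a = 4 + \frac{-2 - 24}{2} = 4 + \frac{1}{2} \left(-26\right) = 4 - 13 = -9$)
$139 - 137 a = 139 - -1233 = 139 + 1233 = 1372$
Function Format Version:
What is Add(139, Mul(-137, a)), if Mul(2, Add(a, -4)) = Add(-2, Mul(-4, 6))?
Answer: 1372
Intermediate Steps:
a = -9 (a = Add(4, Mul(Rational(1, 2), Add(-2, Mul(-4, 6)))) = Add(4, Mul(Rational(1, 2), Add(-2, -24))) = Add(4, Mul(Rational(1, 2), -26)) = Add(4, -13) = -9)
Add(139, Mul(-137, a)) = Add(139, Mul(-137, -9)) = Add(139, 1233) = 1372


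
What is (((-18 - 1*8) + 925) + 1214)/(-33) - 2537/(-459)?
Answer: -295382/5049 ≈ -58.503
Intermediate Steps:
(((-18 - 1*8) + 925) + 1214)/(-33) - 2537/(-459) = (((-18 - 8) + 925) + 1214)*(-1/33) - 2537*(-1/459) = ((-26 + 925) + 1214)*(-1/33) + 2537/459 = (899 + 1214)*(-1/33) + 2537/459 = 2113*(-1/33) + 2537/459 = -2113/33 + 2537/459 = -295382/5049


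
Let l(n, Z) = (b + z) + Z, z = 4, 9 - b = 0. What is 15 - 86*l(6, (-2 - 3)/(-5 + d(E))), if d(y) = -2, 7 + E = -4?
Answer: -8151/7 ≈ -1164.4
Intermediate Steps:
E = -11 (E = -7 - 4 = -11)
b = 9 (b = 9 - 1*0 = 9 + 0 = 9)
l(n, Z) = 13 + Z (l(n, Z) = (9 + 4) + Z = 13 + Z)
15 - 86*l(6, (-2 - 3)/(-5 + d(E))) = 15 - 86*(13 + (-2 - 3)/(-5 - 2)) = 15 - 86*(13 - 5/(-7)) = 15 - 86*(13 - 5*(-⅐)) = 15 - 86*(13 + 5/7) = 15 - 86*96/7 = 15 - 8256/7 = -8151/7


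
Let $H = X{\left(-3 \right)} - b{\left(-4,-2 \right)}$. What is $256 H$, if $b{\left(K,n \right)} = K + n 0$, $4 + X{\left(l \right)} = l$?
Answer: $-768$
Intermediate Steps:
$X{\left(l \right)} = -4 + l$
$b{\left(K,n \right)} = K$ ($b{\left(K,n \right)} = K + 0 = K$)
$H = -3$ ($H = \left(-4 - 3\right) - -4 = -7 + 4 = -3$)
$256 H = 256 \left(-3\right) = -768$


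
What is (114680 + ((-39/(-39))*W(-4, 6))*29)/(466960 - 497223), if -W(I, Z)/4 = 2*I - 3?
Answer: -115956/30263 ≈ -3.8316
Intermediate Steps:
W(I, Z) = 12 - 8*I (W(I, Z) = -4*(2*I - 3) = -4*(-3 + 2*I) = 12 - 8*I)
(114680 + ((-39/(-39))*W(-4, 6))*29)/(466960 - 497223) = (114680 + ((-39/(-39))*(12 - 8*(-4)))*29)/(466960 - 497223) = (114680 + ((-39*(-1/39))*(12 + 32))*29)/(-30263) = (114680 + (1*44)*29)*(-1/30263) = (114680 + 44*29)*(-1/30263) = (114680 + 1276)*(-1/30263) = 115956*(-1/30263) = -115956/30263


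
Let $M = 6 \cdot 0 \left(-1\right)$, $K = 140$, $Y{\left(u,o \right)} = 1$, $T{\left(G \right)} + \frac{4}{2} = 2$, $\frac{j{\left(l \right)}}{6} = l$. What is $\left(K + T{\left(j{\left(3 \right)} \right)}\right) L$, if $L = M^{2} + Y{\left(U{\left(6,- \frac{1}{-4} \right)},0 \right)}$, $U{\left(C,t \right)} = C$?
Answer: $140$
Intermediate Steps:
$j{\left(l \right)} = 6 l$
$T{\left(G \right)} = 0$ ($T{\left(G \right)} = -2 + 2 = 0$)
$M = 0$ ($M = 0 \left(-1\right) = 0$)
$L = 1$ ($L = 0^{2} + 1 = 0 + 1 = 1$)
$\left(K + T{\left(j{\left(3 \right)} \right)}\right) L = \left(140 + 0\right) 1 = 140 \cdot 1 = 140$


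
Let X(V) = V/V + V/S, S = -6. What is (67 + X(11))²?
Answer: 157609/36 ≈ 4378.0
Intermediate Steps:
X(V) = 1 - V/6 (X(V) = V/V + V/(-6) = 1 + V*(-⅙) = 1 - V/6)
(67 + X(11))² = (67 + (1 - ⅙*11))² = (67 + (1 - 11/6))² = (67 - ⅚)² = (397/6)² = 157609/36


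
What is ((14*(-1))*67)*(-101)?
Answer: 94738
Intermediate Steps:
((14*(-1))*67)*(-101) = -14*67*(-101) = -938*(-101) = 94738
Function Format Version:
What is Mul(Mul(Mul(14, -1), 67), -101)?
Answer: 94738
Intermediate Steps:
Mul(Mul(Mul(14, -1), 67), -101) = Mul(Mul(-14, 67), -101) = Mul(-938, -101) = 94738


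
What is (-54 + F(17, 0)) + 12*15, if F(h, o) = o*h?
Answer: 126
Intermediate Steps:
F(h, o) = h*o
(-54 + F(17, 0)) + 12*15 = (-54 + 17*0) + 12*15 = (-54 + 0) + 180 = -54 + 180 = 126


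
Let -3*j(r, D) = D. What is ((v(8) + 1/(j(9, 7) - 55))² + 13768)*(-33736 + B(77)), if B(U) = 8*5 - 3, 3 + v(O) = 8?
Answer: -13750774538739/29584 ≈ -4.6480e+8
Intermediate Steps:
v(O) = 5 (v(O) = -3 + 8 = 5)
j(r, D) = -D/3
B(U) = 37 (B(U) = 40 - 3 = 37)
((v(8) + 1/(j(9, 7) - 55))² + 13768)*(-33736 + B(77)) = ((5 + 1/(-⅓*7 - 55))² + 13768)*(-33736 + 37) = ((5 + 1/(-7/3 - 55))² + 13768)*(-33699) = ((5 + 1/(-172/3))² + 13768)*(-33699) = ((5 - 3/172)² + 13768)*(-33699) = ((857/172)² + 13768)*(-33699) = (734449/29584 + 13768)*(-33699) = (408046961/29584)*(-33699) = -13750774538739/29584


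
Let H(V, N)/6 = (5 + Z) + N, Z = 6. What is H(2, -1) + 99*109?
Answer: 10851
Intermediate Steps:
H(V, N) = 66 + 6*N (H(V, N) = 6*((5 + 6) + N) = 6*(11 + N) = 66 + 6*N)
H(2, -1) + 99*109 = (66 + 6*(-1)) + 99*109 = (66 - 6) + 10791 = 60 + 10791 = 10851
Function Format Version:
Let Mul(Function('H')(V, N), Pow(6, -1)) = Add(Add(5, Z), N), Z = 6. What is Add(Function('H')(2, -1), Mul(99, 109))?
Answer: 10851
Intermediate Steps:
Function('H')(V, N) = Add(66, Mul(6, N)) (Function('H')(V, N) = Mul(6, Add(Add(5, 6), N)) = Mul(6, Add(11, N)) = Add(66, Mul(6, N)))
Add(Function('H')(2, -1), Mul(99, 109)) = Add(Add(66, Mul(6, -1)), Mul(99, 109)) = Add(Add(66, -6), 10791) = Add(60, 10791) = 10851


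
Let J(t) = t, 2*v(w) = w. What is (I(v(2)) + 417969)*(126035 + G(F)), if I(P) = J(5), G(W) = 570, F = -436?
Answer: 52917598270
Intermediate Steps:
v(w) = w/2
I(P) = 5
(I(v(2)) + 417969)*(126035 + G(F)) = (5 + 417969)*(126035 + 570) = 417974*126605 = 52917598270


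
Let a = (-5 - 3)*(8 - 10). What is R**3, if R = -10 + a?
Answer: 216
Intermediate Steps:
a = 16 (a = -8*(-2) = 16)
R = 6 (R = -10 + 16 = 6)
R**3 = 6**3 = 216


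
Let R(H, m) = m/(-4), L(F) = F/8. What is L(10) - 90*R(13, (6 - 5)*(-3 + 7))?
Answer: 365/4 ≈ 91.250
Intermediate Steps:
L(F) = F/8 (L(F) = F*(1/8) = F/8)
R(H, m) = -m/4 (R(H, m) = m*(-1/4) = -m/4)
L(10) - 90*R(13, (6 - 5)*(-3 + 7)) = (1/8)*10 - (-45)*(6 - 5)*(-3 + 7)/2 = 5/4 - (-45)*1*4/2 = 5/4 - (-45)*4/2 = 5/4 - 90*(-1) = 5/4 + 90 = 365/4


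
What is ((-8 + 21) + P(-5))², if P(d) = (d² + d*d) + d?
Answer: 3364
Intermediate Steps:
P(d) = d + 2*d² (P(d) = (d² + d²) + d = 2*d² + d = d + 2*d²)
((-8 + 21) + P(-5))² = ((-8 + 21) - 5*(1 + 2*(-5)))² = (13 - 5*(1 - 10))² = (13 - 5*(-9))² = (13 + 45)² = 58² = 3364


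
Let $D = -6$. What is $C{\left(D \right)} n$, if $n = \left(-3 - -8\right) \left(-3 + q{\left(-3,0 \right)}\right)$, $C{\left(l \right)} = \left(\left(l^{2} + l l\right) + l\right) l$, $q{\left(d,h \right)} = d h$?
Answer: $5940$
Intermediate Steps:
$C{\left(l \right)} = l \left(l + 2 l^{2}\right)$ ($C{\left(l \right)} = \left(\left(l^{2} + l^{2}\right) + l\right) l = \left(2 l^{2} + l\right) l = \left(l + 2 l^{2}\right) l = l \left(l + 2 l^{2}\right)$)
$n = -15$ ($n = \left(-3 - -8\right) \left(-3 - 0\right) = \left(-3 + 8\right) \left(-3 + 0\right) = 5 \left(-3\right) = -15$)
$C{\left(D \right)} n = \left(-6\right)^{2} \left(1 + 2 \left(-6\right)\right) \left(-15\right) = 36 \left(1 - 12\right) \left(-15\right) = 36 \left(-11\right) \left(-15\right) = \left(-396\right) \left(-15\right) = 5940$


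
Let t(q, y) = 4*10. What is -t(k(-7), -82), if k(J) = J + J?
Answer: -40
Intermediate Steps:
k(J) = 2*J
t(q, y) = 40
-t(k(-7), -82) = -1*40 = -40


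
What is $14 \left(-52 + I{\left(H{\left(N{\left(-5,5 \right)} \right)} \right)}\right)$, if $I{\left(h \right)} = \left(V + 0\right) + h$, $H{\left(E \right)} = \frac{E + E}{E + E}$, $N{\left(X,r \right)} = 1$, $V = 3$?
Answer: $-672$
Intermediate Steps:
$H{\left(E \right)} = 1$ ($H{\left(E \right)} = \frac{2 E}{2 E} = 2 E \frac{1}{2 E} = 1$)
$I{\left(h \right)} = 3 + h$ ($I{\left(h \right)} = \left(3 + 0\right) + h = 3 + h$)
$14 \left(-52 + I{\left(H{\left(N{\left(-5,5 \right)} \right)} \right)}\right) = 14 \left(-52 + \left(3 + 1\right)\right) = 14 \left(-52 + 4\right) = 14 \left(-48\right) = -672$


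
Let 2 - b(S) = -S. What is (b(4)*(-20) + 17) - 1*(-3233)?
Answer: 3130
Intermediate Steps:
b(S) = 2 + S (b(S) = 2 - (-1)*S = 2 + S)
(b(4)*(-20) + 17) - 1*(-3233) = ((2 + 4)*(-20) + 17) - 1*(-3233) = (6*(-20) + 17) + 3233 = (-120 + 17) + 3233 = -103 + 3233 = 3130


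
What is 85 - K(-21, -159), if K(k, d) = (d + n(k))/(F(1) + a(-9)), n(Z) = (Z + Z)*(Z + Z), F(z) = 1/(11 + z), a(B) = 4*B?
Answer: 55895/431 ≈ 129.69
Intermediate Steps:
n(Z) = 4*Z² (n(Z) = (2*Z)*(2*Z) = 4*Z²)
K(k, d) = -48*k²/431 - 12*d/431 (K(k, d) = (d + 4*k²)/(1/(11 + 1) + 4*(-9)) = (d + 4*k²)/(1/12 - 36) = (d + 4*k²)/(-431/12) = (d + 4*k²)*(-12/431) = -48*k²/431 - 12*d/431)
85 - K(-21, -159) = 85 - (-48/431*(-21)² - 12/431*(-159)) = 85 - (-48/431*441 + 1908/431) = 85 - (-21168/431 + 1908/431) = 85 - 1*(-19260/431) = 85 + 19260/431 = 55895/431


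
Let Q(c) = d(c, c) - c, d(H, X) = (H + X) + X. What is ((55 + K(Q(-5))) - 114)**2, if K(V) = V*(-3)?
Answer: 841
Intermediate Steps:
d(H, X) = H + 2*X
Q(c) = 2*c (Q(c) = (c + 2*c) - c = 3*c - c = 2*c)
K(V) = -3*V
((55 + K(Q(-5))) - 114)**2 = ((55 - 6*(-5)) - 114)**2 = ((55 - 3*(-10)) - 114)**2 = ((55 + 30) - 114)**2 = (85 - 114)**2 = (-29)**2 = 841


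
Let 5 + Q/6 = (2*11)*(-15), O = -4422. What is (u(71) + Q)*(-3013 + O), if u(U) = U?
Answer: 14416465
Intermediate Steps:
Q = -2010 (Q = -30 + 6*((2*11)*(-15)) = -30 + 6*(22*(-15)) = -30 + 6*(-330) = -30 - 1980 = -2010)
(u(71) + Q)*(-3013 + O) = (71 - 2010)*(-3013 - 4422) = -1939*(-7435) = 14416465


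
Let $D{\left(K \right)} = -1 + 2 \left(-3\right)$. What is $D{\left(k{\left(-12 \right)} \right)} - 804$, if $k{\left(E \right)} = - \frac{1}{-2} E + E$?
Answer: $-811$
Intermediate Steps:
$k{\left(E \right)} = \frac{3 E}{2}$ ($k{\left(E \right)} = \left(-1\right) \left(- \frac{1}{2}\right) E + E = \frac{E}{2} + E = \frac{3 E}{2}$)
$D{\left(K \right)} = -7$ ($D{\left(K \right)} = -1 - 6 = -7$)
$D{\left(k{\left(-12 \right)} \right)} - 804 = -7 - 804 = -811$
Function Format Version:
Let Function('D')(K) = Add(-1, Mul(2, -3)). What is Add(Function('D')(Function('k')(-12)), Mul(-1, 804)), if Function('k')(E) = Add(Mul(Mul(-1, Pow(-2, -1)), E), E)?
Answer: -811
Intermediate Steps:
Function('k')(E) = Mul(Rational(3, 2), E) (Function('k')(E) = Add(Mul(Mul(-1, Rational(-1, 2)), E), E) = Add(Mul(Rational(1, 2), E), E) = Mul(Rational(3, 2), E))
Function('D')(K) = -7 (Function('D')(K) = Add(-1, -6) = -7)
Add(Function('D')(Function('k')(-12)), Mul(-1, 804)) = Add(-7, Mul(-1, 804)) = Add(-7, -804) = -811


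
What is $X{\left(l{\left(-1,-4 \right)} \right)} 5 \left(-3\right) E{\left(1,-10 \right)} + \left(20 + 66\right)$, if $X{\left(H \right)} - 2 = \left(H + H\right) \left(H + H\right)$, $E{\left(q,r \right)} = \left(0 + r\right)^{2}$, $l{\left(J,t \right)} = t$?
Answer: $-98914$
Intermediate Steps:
$E{\left(q,r \right)} = r^{2}$
$X{\left(H \right)} = 2 + 4 H^{2}$ ($X{\left(H \right)} = 2 + \left(H + H\right) \left(H + H\right) = 2 + 2 H 2 H = 2 + 4 H^{2}$)
$X{\left(l{\left(-1,-4 \right)} \right)} 5 \left(-3\right) E{\left(1,-10 \right)} + \left(20 + 66\right) = \left(2 + 4 \left(-4\right)^{2}\right) 5 \left(-3\right) \left(-10\right)^{2} + \left(20 + 66\right) = \left(2 + 4 \cdot 16\right) 5 \left(-3\right) 100 + 86 = \left(2 + 64\right) 5 \left(-3\right) 100 + 86 = 66 \cdot 5 \left(-3\right) 100 + 86 = 330 \left(-3\right) 100 + 86 = \left(-990\right) 100 + 86 = -99000 + 86 = -98914$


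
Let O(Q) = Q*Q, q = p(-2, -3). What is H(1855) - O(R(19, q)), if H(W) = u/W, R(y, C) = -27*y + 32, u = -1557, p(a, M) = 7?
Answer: -429176212/1855 ≈ -2.3136e+5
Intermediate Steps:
q = 7
R(y, C) = 32 - 27*y
O(Q) = Q²
H(W) = -1557/W
H(1855) - O(R(19, q)) = -1557/1855 - (32 - 27*19)² = -1557*1/1855 - (32 - 513)² = -1557/1855 - 1*(-481)² = -1557/1855 - 1*231361 = -1557/1855 - 231361 = -429176212/1855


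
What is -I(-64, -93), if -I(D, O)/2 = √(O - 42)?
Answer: 6*I*√15 ≈ 23.238*I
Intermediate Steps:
I(D, O) = -2*√(-42 + O) (I(D, O) = -2*√(O - 42) = -2*√(-42 + O))
-I(-64, -93) = -(-2)*√(-42 - 93) = -(-2)*√(-135) = -(-2)*3*I*√15 = -(-6)*I*√15 = 6*I*√15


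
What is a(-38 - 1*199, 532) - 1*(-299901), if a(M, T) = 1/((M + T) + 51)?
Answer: 103765747/346 ≈ 2.9990e+5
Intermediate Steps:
a(M, T) = 1/(51 + M + T)
a(-38 - 1*199, 532) - 1*(-299901) = 1/(51 + (-38 - 1*199) + 532) - 1*(-299901) = 1/(51 + (-38 - 199) + 532) + 299901 = 1/(51 - 237 + 532) + 299901 = 1/346 + 299901 = 103765747/346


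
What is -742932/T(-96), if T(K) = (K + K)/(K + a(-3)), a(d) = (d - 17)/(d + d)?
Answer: -2868543/8 ≈ -3.5857e+5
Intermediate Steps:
a(d) = (-17 + d)/(2*d) (a(d) = (-17 + d)/((2*d)) = (-17 + d)*(1/(2*d)) = (-17 + d)/(2*d))
T(K) = 2*K/(10/3 + K) (T(K) = (K + K)/(K + (½)*(-17 - 3)/(-3)) = (2*K)/(K + (½)*(-⅓)*(-20)) = (2*K)/(K + 10/3) = (2*K)/(10/3 + K) = 2*K/(10/3 + K))
-742932/T(-96) = -742932/(6*(-96)/(10 + 3*(-96))) = -742932/(6*(-96)/(10 - 288)) = -742932/(6*(-96)/(-278)) = -742932/(6*(-96)*(-1/278)) = -742932/288/139 = -742932*139/288 = -2868543/8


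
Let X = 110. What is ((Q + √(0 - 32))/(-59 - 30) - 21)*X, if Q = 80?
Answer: -214390/89 - 440*I*√2/89 ≈ -2408.9 - 6.9916*I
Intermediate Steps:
((Q + √(0 - 32))/(-59 - 30) - 21)*X = ((80 + √(0 - 32))/(-59 - 30) - 21)*110 = ((80 + √(-32))/(-89) - 21)*110 = ((80 + 4*I*√2)*(-1/89) - 21)*110 = ((-80/89 - 4*I*√2/89) - 21)*110 = (-1949/89 - 4*I*√2/89)*110 = -214390/89 - 440*I*√2/89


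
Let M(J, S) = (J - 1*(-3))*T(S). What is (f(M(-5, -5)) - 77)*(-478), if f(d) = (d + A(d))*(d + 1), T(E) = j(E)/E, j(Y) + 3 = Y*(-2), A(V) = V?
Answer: 665854/25 ≈ 26634.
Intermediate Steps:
j(Y) = -3 - 2*Y (j(Y) = -3 + Y*(-2) = -3 - 2*Y)
T(E) = (-3 - 2*E)/E
M(J, S) = (-2 - 3/S)*(3 + J) (M(J, S) = (J - 1*(-3))*(-2 - 3/S) = (J + 3)*(-2 - 3/S) = (3 + J)*(-2 - 3/S) = (-2 - 3/S)*(3 + J))
f(d) = 2*d*(1 + d) (f(d) = (d + d)*(d + 1) = (2*d)*(1 + d) = 2*d*(1 + d))
(f(M(-5, -5)) - 77)*(-478) = (2*(-1*(3 - 5)*(3 + 2*(-5))/(-5))*(1 - 1*(3 - 5)*(3 + 2*(-5))/(-5)) - 77)*(-478) = (2*(-1*(-1/5)*(-2)*(3 - 10))*(1 - 1*(-1/5)*(-2)*(3 - 10)) - 77)*(-478) = (2*(-1*(-1/5)*(-2)*(-7))*(1 - 1*(-1/5)*(-2)*(-7)) - 77)*(-478) = (2*(14/5)*(1 + 14/5) - 77)*(-478) = (2*(14/5)*(19/5) - 77)*(-478) = (532/25 - 77)*(-478) = -1393/25*(-478) = 665854/25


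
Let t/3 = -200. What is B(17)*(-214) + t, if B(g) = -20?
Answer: 3680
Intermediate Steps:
t = -600 (t = 3*(-200) = -600)
B(17)*(-214) + t = -20*(-214) - 600 = 4280 - 600 = 3680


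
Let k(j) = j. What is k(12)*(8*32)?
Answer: 3072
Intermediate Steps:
k(12)*(8*32) = 12*(8*32) = 12*256 = 3072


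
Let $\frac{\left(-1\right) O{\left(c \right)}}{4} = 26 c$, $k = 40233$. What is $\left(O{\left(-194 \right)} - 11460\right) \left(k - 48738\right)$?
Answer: $-74129580$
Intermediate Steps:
$O{\left(c \right)} = - 104 c$ ($O{\left(c \right)} = - 4 \cdot 26 c = - 104 c$)
$\left(O{\left(-194 \right)} - 11460\right) \left(k - 48738\right) = \left(\left(-104\right) \left(-194\right) - 11460\right) \left(40233 - 48738\right) = \left(20176 - 11460\right) \left(-8505\right) = 8716 \left(-8505\right) = -74129580$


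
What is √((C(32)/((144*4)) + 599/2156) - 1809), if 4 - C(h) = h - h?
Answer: I*√1544237651/924 ≈ 42.529*I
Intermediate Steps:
C(h) = 4 (C(h) = 4 - (h - h) = 4 - 1*0 = 4 + 0 = 4)
√((C(32)/((144*4)) + 599/2156) - 1809) = √((4/((144*4)) + 599/2156) - 1809) = √((4/576 + 599*(1/2156)) - 1809) = √((4*(1/576) + 599/2156) - 1809) = √((1/144 + 599/2156) - 1809) = √(22103/77616 - 1809) = √(-140385241/77616) = I*√1544237651/924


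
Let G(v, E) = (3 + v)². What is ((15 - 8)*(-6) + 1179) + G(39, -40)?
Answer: 2901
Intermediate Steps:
((15 - 8)*(-6) + 1179) + G(39, -40) = ((15 - 8)*(-6) + 1179) + (3 + 39)² = (7*(-6) + 1179) + 42² = (-42 + 1179) + 1764 = 1137 + 1764 = 2901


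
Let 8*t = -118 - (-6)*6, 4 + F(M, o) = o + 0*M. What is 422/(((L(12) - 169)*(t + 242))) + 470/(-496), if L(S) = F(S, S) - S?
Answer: -38105809/39772008 ≈ -0.95811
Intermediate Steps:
F(M, o) = -4 + o (F(M, o) = -4 + (o + 0*M) = -4 + (o + 0) = -4 + o)
t = -41/4 (t = (-118 - (-6)*6)/8 = (-118 - 1*(-36))/8 = (-118 + 36)/8 = (⅛)*(-82) = -41/4 ≈ -10.250)
L(S) = -4 (L(S) = (-4 + S) - S = -4)
422/(((L(12) - 169)*(t + 242))) + 470/(-496) = 422/(((-4 - 169)*(-41/4 + 242))) + 470/(-496) = 422/((-173*927/4)) + 470*(-1/496) = 422/(-160371/4) - 235/248 = 422*(-4/160371) - 235/248 = -1688/160371 - 235/248 = -38105809/39772008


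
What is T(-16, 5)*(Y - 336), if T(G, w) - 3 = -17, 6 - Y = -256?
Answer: 1036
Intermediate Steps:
Y = 262 (Y = 6 - 1*(-256) = 6 + 256 = 262)
T(G, w) = -14 (T(G, w) = 3 - 17 = -14)
T(-16, 5)*(Y - 336) = -14*(262 - 336) = -14*(-74) = 1036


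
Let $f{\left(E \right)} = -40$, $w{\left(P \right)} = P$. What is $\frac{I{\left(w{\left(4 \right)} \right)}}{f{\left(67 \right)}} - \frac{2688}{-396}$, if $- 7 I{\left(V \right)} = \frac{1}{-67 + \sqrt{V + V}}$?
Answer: $\frac{281046109}{41404440} - \frac{\sqrt{2}}{627340} \approx 6.7878$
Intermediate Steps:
$I{\left(V \right)} = - \frac{1}{7 \left(-67 + \sqrt{2} \sqrt{V}\right)}$ ($I{\left(V \right)} = - \frac{1}{7 \left(-67 + \sqrt{V + V}\right)} = - \frac{1}{7 \left(-67 + \sqrt{2 V}\right)} = - \frac{1}{7 \left(-67 + \sqrt{2} \sqrt{V}\right)}$)
$\frac{I{\left(w{\left(4 \right)} \right)}}{f{\left(67 \right)}} - \frac{2688}{-396} = \frac{\left(-1\right) \frac{1}{-469 + 7 \sqrt{2} \sqrt{4}}}{-40} - \frac{2688}{-396} = - \frac{1}{-469 + 7 \sqrt{2} \cdot 2} \left(- \frac{1}{40}\right) - - \frac{224}{33} = - \frac{1}{-469 + 14 \sqrt{2}} \left(- \frac{1}{40}\right) + \frac{224}{33} = \frac{1}{40 \left(-469 + 14 \sqrt{2}\right)} + \frac{224}{33} = \frac{224}{33} + \frac{1}{40 \left(-469 + 14 \sqrt{2}\right)}$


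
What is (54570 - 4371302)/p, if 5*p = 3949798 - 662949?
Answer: -21583660/3286849 ≈ -6.5667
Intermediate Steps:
p = 3286849/5 (p = (3949798 - 662949)/5 = (⅕)*3286849 = 3286849/5 ≈ 6.5737e+5)
(54570 - 4371302)/p = (54570 - 4371302)/(3286849/5) = -4316732*5/3286849 = -21583660/3286849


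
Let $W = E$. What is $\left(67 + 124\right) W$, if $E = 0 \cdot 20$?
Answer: $0$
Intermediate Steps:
$E = 0$
$W = 0$
$\left(67 + 124\right) W = \left(67 + 124\right) 0 = 191 \cdot 0 = 0$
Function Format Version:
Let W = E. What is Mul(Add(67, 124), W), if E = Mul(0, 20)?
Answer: 0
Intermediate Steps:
E = 0
W = 0
Mul(Add(67, 124), W) = Mul(Add(67, 124), 0) = Mul(191, 0) = 0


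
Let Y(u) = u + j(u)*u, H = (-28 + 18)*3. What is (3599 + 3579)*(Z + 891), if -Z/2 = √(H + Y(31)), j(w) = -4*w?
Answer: 6395598 - 43068*I*√427 ≈ 6.3956e+6 - 8.8996e+5*I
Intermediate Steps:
H = -30 (H = -10*3 = -30)
Y(u) = u - 4*u² (Y(u) = u + (-4*u)*u = u - 4*u²)
Z = -6*I*√427 (Z = -2*√(-30 + 31*(1 - 4*31)) = -2*√(-30 + 31*(1 - 124)) = -2*√(-30 + 31*(-123)) = -2*√(-30 - 3813) = -6*I*√427 ≈ -123.98*I)
(3599 + 3579)*(Z + 891) = (3599 + 3579)*(-6*I*√427 + 891) = 7178*(891 - 6*I*√427) = 6395598 - 43068*I*√427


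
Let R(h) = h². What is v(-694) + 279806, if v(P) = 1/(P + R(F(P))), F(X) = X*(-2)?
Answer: 538864385101/1925850 ≈ 2.7981e+5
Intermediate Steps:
F(X) = -2*X
v(P) = 1/(P + 4*P²) (v(P) = 1/(P + (-2*P)²) = 1/(P + 4*P²))
v(-694) + 279806 = 1/((-694)*(1 + 4*(-694))) + 279806 = -1/(694*(1 - 2776)) + 279806 = -1/694/(-2775) + 279806 = -1/694*(-1/2775) + 279806 = 1/1925850 + 279806 = 538864385101/1925850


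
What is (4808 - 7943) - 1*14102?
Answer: -17237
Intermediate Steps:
(4808 - 7943) - 1*14102 = -3135 - 14102 = -17237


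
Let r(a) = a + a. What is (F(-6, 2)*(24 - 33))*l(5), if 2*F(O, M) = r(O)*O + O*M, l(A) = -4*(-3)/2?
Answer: -1620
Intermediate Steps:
r(a) = 2*a
l(A) = 6 (l(A) = 12*(½) = 6)
F(O, M) = O² + M*O/2 (F(O, M) = ((2*O)*O + O*M)/2 = (2*O² + M*O)/2 = O² + M*O/2)
(F(-6, 2)*(24 - 33))*l(5) = (((½)*(-6)*(2 + 2*(-6)))*(24 - 33))*6 = (((½)*(-6)*(2 - 12))*(-9))*6 = (((½)*(-6)*(-10))*(-9))*6 = (30*(-9))*6 = -270*6 = -1620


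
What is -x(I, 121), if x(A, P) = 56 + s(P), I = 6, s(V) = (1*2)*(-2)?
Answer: -52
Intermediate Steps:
s(V) = -4 (s(V) = 2*(-2) = -4)
x(A, P) = 52 (x(A, P) = 56 - 4 = 52)
-x(I, 121) = -1*52 = -52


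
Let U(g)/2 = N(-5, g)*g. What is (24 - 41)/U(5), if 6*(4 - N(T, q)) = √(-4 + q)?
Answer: -51/115 ≈ -0.44348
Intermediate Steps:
N(T, q) = 4 - √(-4 + q)/6
U(g) = 2*g*(4 - √(-4 + g)/6) (U(g) = 2*((4 - √(-4 + g)/6)*g) = 2*(g*(4 - √(-4 + g)/6)) = 2*g*(4 - √(-4 + g)/6))
(24 - 41)/U(5) = (24 - 41)/(((⅓)*5*(24 - √(-4 + 5)))) = -17/((⅓)*5*(24 - √1)) = -17/((⅓)*5*(24 - 1*1)) = -17/((⅓)*5*(24 - 1)) = -17/((⅓)*5*23) = -17/(115/3) = (3/115)*(-17) = -51/115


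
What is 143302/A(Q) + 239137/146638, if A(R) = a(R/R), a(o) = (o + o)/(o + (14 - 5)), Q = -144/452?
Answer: 105067832517/146638 ≈ 7.1651e+5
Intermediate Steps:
Q = -36/113 (Q = -144*1/452 = -36/113 ≈ -0.31858)
a(o) = 2*o/(9 + o) (a(o) = (2*o)/(o + 9) = (2*o)/(9 + o) = 2*o/(9 + o))
A(R) = ⅕ (A(R) = 2*(R/R)/(9 + R/R) = 2*1/(9 + 1) = 2*1/10 = 2*1*(⅒) = ⅕)
143302/A(Q) + 239137/146638 = 143302/(⅕) + 239137/146638 = 143302*5 + 239137*(1/146638) = 716510 + 239137/146638 = 105067832517/146638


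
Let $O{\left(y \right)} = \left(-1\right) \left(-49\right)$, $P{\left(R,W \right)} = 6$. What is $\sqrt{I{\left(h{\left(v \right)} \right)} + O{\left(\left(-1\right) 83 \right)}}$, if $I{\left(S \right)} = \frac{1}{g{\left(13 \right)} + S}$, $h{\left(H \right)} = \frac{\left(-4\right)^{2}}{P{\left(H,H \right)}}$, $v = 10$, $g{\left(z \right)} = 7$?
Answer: $\frac{4 \sqrt{2581}}{29} \approx 7.0074$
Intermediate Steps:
$O{\left(y \right)} = 49$
$h{\left(H \right)} = \frac{8}{3}$ ($h{\left(H \right)} = \frac{\left(-4\right)^{2}}{6} = 16 \cdot \frac{1}{6} = \frac{8}{3}$)
$I{\left(S \right)} = \frac{1}{7 + S}$
$\sqrt{I{\left(h{\left(v \right)} \right)} + O{\left(\left(-1\right) 83 \right)}} = \sqrt{\frac{1}{7 + \frac{8}{3}} + 49} = \sqrt{\frac{1}{\frac{29}{3}} + 49} = \sqrt{\frac{3}{29} + 49} = \sqrt{\frac{1424}{29}} = \frac{4 \sqrt{2581}}{29}$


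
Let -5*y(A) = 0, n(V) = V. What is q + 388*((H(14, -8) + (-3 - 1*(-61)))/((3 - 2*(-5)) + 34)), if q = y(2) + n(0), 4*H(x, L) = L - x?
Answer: 20370/47 ≈ 433.40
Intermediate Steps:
H(x, L) = -x/4 + L/4 (H(x, L) = (L - x)/4 = -x/4 + L/4)
y(A) = 0 (y(A) = -⅕*0 = 0)
q = 0 (q = 0 + 0 = 0)
q + 388*((H(14, -8) + (-3 - 1*(-61)))/((3 - 2*(-5)) + 34)) = 0 + 388*(((-¼*14 + (¼)*(-8)) + (-3 - 1*(-61)))/((3 - 2*(-5)) + 34)) = 0 + 388*(((-7/2 - 2) + (-3 + 61))/((3 + 10) + 34)) = 0 + 388*((-11/2 + 58)/(13 + 34)) = 0 + 388*((105/2)/47) = 0 + 388*((105/2)*(1/47)) = 0 + 388*(105/94) = 0 + 20370/47 = 20370/47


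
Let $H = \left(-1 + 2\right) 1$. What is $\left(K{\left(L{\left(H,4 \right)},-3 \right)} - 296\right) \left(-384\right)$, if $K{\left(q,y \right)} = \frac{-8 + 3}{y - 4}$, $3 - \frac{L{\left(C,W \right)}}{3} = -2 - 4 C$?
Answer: $\frac{793728}{7} \approx 1.1339 \cdot 10^{5}$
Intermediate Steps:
$H = 1$ ($H = 1 \cdot 1 = 1$)
$L{\left(C,W \right)} = 15 + 12 C$ ($L{\left(C,W \right)} = 9 - 3 \left(-2 - 4 C\right) = 9 + \left(6 + 12 C\right) = 15 + 12 C$)
$K{\left(q,y \right)} = - \frac{5}{-4 + y}$
$\left(K{\left(L{\left(H,4 \right)},-3 \right)} - 296\right) \left(-384\right) = \left(- \frac{5}{-4 - 3} - 296\right) \left(-384\right) = \left(- \frac{5}{-7} - 296\right) \left(-384\right) = \left(\left(-5\right) \left(- \frac{1}{7}\right) - 296\right) \left(-384\right) = \left(\frac{5}{7} - 296\right) \left(-384\right) = \left(- \frac{2067}{7}\right) \left(-384\right) = \frac{793728}{7}$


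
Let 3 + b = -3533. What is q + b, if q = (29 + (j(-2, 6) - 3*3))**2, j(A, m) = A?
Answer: -3212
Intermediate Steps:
b = -3536 (b = -3 - 3533 = -3536)
q = 324 (q = (29 + (-2 - 3*3))**2 = (29 + (-2 - 9))**2 = (29 - 11)**2 = 18**2 = 324)
q + b = 324 - 3536 = -3212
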